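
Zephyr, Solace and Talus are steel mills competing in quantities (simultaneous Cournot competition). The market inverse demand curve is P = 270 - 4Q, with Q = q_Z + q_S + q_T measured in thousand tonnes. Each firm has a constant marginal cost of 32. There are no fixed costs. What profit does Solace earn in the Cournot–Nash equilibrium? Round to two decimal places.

885.06

Each firm earns π_i = (270 - 4Q)q_i - 32q_i.
First-order condition (treating rivals' output as given): 238 - 8q_i - 4·Σ_{j≠i} q_j = 0.
By symmetry each firm produces the same amount; substituting Σ_{j≠i} q_j = 2q_i yields q_i = 238/16 = 119/8.
Price P = 270 - 4·(357/8) = 183/2.
Solace's profit: (183/2 - 32)·(119/8) = 885.0625.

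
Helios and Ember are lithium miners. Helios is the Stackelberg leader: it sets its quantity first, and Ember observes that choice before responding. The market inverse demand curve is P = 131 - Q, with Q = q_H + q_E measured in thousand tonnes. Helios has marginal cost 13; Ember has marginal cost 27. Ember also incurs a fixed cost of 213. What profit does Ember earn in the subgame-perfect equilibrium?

Solve by backward induction. Given q_H, the follower Ember maximises π_E = (131 - q_H - q_E)q_E - 27q_E.
Setting the follower's marginal profit to zero, 104 - q_H - 2q_E = 0, i.e. q_E = (104 - q_H)/2.
Helios substitutes q_E(q_H) into its own profit: π_H = q_H(131 - q_H - (104 - q_H)/2) - 13q_H = (79 - (1/2)q_H)q_H - 13q_H.
Maximising: ∂π_H/∂q_H = 66 - q_H = 0, giving q_H = 66.
Then q_E = (104 - 66)/2 = 19.
Price P = 131 - 85 = 46.
Ember's profit: (46 - 27)·19 - 213 = 148.

148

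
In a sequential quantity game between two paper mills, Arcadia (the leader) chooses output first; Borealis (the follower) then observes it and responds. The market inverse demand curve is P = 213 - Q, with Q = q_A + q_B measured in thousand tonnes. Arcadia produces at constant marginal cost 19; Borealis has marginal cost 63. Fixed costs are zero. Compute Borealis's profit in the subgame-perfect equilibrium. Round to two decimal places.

240.25

Solve by backward induction. Given q_A, the follower Borealis maximises π_B = (213 - q_A - q_B)q_B - 63q_B.
Setting the follower's marginal profit to zero, 150 - q_A - 2q_B = 0, i.e. q_B = (150 - q_A)/2.
Arcadia substitutes q_B(q_A) into its own profit: π_A = q_A(213 - q_A - (150 - q_A)/2) - 19q_A = (138 - (1/2)q_A)q_A - 19q_A.
Maximising: ∂π_A/∂q_A = 119 - q_A = 0, giving q_A = 119.
Then q_B = (150 - 119)/2 = 31/2.
Price P = 213 - 269/2 = 157/2.
Borealis's profit: (157/2 - 63)·(31/2) = 961/4.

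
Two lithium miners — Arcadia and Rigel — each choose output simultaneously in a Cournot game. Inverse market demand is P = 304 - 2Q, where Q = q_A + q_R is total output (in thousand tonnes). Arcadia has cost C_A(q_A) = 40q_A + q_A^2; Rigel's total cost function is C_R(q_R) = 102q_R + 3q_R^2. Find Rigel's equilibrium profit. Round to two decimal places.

Arcadia's profit: π_A = (304 - 2Q)q_A - (40q_A + q_A²). Setting ∂π_A/∂q_A = 0: 264 - 6q_A - 2(q_R) = 0.
Rigel's first-order condition: 202 - 10q_R - 2(q_A) = 0.
Rearranging gives the reaction functions q_A = (264 - 2q_R)/6 and q_R = (202 - 2q_A)/10.
Solving the pair: q_A = 559/14, q_R = 171/14.
Price P = 304 - 2·(365/7) = 1398/7.
Rigel's profit: (1398/7)·(171/14) - 102·(171/14) - 3(171/14)² = 745.9439.

745.94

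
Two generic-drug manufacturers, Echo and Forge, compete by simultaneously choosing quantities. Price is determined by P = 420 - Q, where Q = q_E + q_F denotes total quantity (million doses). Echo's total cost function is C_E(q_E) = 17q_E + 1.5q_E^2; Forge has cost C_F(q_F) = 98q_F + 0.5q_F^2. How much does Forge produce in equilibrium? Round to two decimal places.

Echo's profit: π_E = (420 - Q)q_E - (17q_E + (3/2)q_E²). Setting ∂π_E/∂q_E = 0: 403 - 5q_E - (q_F) = 0.
Forge's first-order condition: 322 - 3q_F - (q_E) = 0.
So q_E = (403 - q_F)/5 and q_F = (322 - q_E)/3.
Solving the pair: q_E = 887/14, q_F = 1207/14.

86.21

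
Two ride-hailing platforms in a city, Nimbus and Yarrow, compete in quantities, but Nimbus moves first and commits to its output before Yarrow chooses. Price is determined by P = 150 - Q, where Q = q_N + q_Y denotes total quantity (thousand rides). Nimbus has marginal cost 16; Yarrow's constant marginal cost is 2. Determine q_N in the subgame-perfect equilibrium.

60

The follower Yarrow best-responds to any q_N: π_Y = (150 - Q)q_Y - 2q_Y.
Follower FOC: 148 - q_N - 2q_Y = 0, so q_Y(q_N) = (148 - q_N)/2.
Nimbus substitutes q_Y(q_N) into its own profit: π_N = q_N(150 - q_N - (148 - q_N)/2) - 16q_N = (76 - (1/2)q_N)q_N - 16q_N.
Leader FOC: 60 - q_N = 0, so q_N = 60.
Then q_Y = (148 - 60)/2 = 44.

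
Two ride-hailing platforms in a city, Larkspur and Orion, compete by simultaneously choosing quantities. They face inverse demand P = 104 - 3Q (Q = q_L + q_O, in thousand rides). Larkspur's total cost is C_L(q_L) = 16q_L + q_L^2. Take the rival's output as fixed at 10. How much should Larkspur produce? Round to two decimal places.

With the rival's output fixed at 10, Larkspur's profit is π_L = (104 - 3·10 - 3q_L)q_L - (16q_L + q_L²) = (74 - 3q_L)q_L - (16q_L + q_L²).
∂π_L/∂q_L = 58 - 8q_L = 0, so q_L = 29/4.

7.25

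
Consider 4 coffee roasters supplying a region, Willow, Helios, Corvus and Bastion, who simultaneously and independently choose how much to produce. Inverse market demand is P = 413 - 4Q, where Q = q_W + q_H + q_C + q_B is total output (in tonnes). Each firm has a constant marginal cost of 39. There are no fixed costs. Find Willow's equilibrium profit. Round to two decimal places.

A representative firm's profit is π_i = q_i(413 - 4Q) - 39q_i.
First-order condition (treating rivals' output as given): 374 - 8q_i - 4·Σ_{j≠i} q_j = 0.
By symmetry each firm produces the same amount; substituting Σ_{j≠i} q_j = 3q_i yields q_i = 374/20 = 187/10.
Price P = 413 - 4·(374/5) = 569/5.
Willow's profit: (569/5 - 39)·(187/10) = 1398.7600.

1398.76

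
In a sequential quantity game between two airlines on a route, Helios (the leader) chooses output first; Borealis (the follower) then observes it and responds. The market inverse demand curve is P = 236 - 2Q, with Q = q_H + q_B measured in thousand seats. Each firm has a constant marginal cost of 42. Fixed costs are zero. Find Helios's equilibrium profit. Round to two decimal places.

Solve by backward induction. Given q_H, the follower Borealis maximises π_B = (236 - 2q_H - 2q_B)q_B - 42q_B.
∂π_B/∂q_B = 194 - 2q_H - 4q_B = 0 gives the reaction function q_B = (194 - 2q_H)/4.
The leader anticipates this reaction. Substituting into P = 236 - 2Q gives P = 139 - q_H, so π_H = (139 - q_H)q_H - 42q_H.
Leader FOC: 97 - 2q_H = 0, so q_H = 97/2.
Then q_B = (194 - 2·(97/2))/4 = 97/4.
Price P = 236 - 2·(291/4) = 181/2.
Helios's profit: (181/2 - 42)·(97/2) = 2352.2500.

2352.25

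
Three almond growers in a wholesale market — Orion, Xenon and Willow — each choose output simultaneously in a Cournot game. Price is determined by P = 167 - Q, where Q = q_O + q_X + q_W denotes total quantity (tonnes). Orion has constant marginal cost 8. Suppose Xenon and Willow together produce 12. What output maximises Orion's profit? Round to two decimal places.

With rivals' combined output fixed at 12, Orion's profit is π_O = (167 - 12 - q_O)q_O - (8q_O) = (155 - q_O)q_O - (8q_O).
∂π_O/∂q_O = 147 - 2q_O = 0, so q_O = 147/2.

73.50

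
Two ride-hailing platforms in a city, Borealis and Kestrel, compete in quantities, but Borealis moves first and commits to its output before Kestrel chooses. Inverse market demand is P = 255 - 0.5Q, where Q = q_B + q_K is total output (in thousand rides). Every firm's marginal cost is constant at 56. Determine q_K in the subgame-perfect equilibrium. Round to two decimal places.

99.50

Solve by backward induction. Given q_B, the follower Kestrel maximises π_K = (255 - (1/2)q_B - (1/2)q_K)q_K - 56q_K.
Setting the follower's marginal profit to zero, 199 - (1/2)q_B - q_K = 0, i.e. q_K = (199 - (1/2)q_B).
Borealis substitutes q_K(q_B) into its own profit: π_B = q_B(255 - (1/2)q_B - (199 - (1/2)q_B)/2) - 56q_B = (311/2 - (1/4)q_B)q_B - 56q_B.
The leader's first-order condition 199/2 - (1/2)q_B = 0 yields q_B = 199.
Then q_K = (199 - (1/2)·199) = 199/2.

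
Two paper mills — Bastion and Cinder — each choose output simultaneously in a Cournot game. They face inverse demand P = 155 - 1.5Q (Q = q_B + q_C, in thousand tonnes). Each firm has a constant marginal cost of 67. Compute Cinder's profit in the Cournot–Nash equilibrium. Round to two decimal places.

A representative firm's profit is π_i = q_i(155 - 1.5Q) - 67q_i.
First-order condition (treating rivals' output as given): 88 - 3q_i - (3/2)q_j = 0.
By symmetry each firm produces the same amount; substituting q_j = q_i yields q_i = 88/(9/2) = 176/9.
Price P = 155 - (3/2)·(352/9) = 289/3.
Cinder's profit: (289/3 - 67)·(176/9) = 573.6296.

573.63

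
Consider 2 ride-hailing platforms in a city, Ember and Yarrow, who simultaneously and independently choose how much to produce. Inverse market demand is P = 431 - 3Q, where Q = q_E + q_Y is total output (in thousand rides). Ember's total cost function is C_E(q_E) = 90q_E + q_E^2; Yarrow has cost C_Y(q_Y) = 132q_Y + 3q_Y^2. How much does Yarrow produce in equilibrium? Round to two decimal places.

Ember's profit: π_E = (431 - 3Q)q_E - (90q_E + q_E²). Setting ∂π_E/∂q_E = 0: 341 - 8q_E - 3(q_Y) = 0.
Yarrow's first-order condition: 299 - 12q_Y - 3(q_E) = 0.
So q_E = (341 - 3q_Y)/8 and q_Y = (299 - 3q_E)/12.
Substituting one into the other gives q_E = 1065/29 and q_Y = 1369/87.

15.74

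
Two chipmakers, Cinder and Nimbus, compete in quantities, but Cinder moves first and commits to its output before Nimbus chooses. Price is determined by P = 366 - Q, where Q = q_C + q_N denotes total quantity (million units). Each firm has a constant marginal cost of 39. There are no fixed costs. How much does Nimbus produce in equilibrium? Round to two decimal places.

81.75

Solve by backward induction. Given q_C, the follower Nimbus maximises π_N = (366 - q_C - q_N)q_N - 39q_N.
∂π_N/∂q_N = 327 - q_C - 2q_N = 0 gives the reaction function q_N = (327 - q_C)/2.
Cinder substitutes q_N(q_C) into its own profit: π_C = q_C(366 - q_C - (327 - q_C)/2) - 39q_C = (405/2 - (1/2)q_C)q_C - 39q_C.
Maximising: ∂π_C/∂q_C = 327/2 - q_C = 0, giving q_C = 327/2.
Then q_N = (327 - 327/2)/2 = 327/4.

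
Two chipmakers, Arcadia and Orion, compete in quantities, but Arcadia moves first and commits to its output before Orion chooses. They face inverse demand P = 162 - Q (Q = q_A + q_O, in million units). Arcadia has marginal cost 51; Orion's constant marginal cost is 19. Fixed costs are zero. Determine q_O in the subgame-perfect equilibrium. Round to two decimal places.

51.75

Solve by backward induction. Given q_A, the follower Orion maximises π_O = (162 - q_A - q_O)q_O - 19q_O.
∂π_O/∂q_O = 143 - q_A - 2q_O = 0 gives the reaction function q_O = (143 - q_A)/2.
The leader anticipates this reaction. Substituting into P = 162 - Q gives P = 181/2 - (1/2)q_A, so π_A = (181/2 - (1/2)q_A)q_A - 51q_A.
Leader FOC: 79/2 - q_A = 0, so q_A = 79/2.
Then q_O = (143 - 79/2)/2 = 207/4.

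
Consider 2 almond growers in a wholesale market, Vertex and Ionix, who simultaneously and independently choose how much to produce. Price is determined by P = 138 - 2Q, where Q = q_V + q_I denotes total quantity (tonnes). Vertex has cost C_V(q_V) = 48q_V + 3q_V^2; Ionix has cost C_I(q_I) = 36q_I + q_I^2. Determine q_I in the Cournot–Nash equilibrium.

15

Vertex's profit: π_V = (138 - 2Q)q_V - (48q_V + 3q_V²). Setting ∂π_V/∂q_V = 0: 90 - 10q_V - 2(q_I) = 0.
Ionix's profit: π_I = (138 - 2Q)q_I - (36q_I + q_I²). Setting ∂π_I/∂q_I = 0: 102 - 6q_I - 2(q_V) = 0.
Rearranging gives the reaction functions q_V = (90 - 2q_I)/10 and q_I = (102 - 2q_V)/6.
Solving the pair: q_V = 6, q_I = 15.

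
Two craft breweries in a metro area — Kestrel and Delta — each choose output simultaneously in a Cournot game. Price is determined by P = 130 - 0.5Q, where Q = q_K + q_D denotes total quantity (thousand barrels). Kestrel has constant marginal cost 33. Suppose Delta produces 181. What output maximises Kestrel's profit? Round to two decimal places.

With the rival's output fixed at 181, Kestrel's profit is π_K = (130 - (1/2)·181 - (1/2)q_K)q_K - (33q_K) = (79/2 - (1/2)q_K)q_K - (33q_K).
∂π_K/∂q_K = 13/2 - q_K = 0, so q_K = 13/2.

6.50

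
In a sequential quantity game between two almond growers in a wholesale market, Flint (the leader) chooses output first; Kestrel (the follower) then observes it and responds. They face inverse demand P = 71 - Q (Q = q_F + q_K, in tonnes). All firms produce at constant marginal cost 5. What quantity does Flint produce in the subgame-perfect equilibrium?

Solve by backward induction. Given q_F, the follower Kestrel maximises π_K = (71 - q_F - q_K)q_K - 5q_K.
Follower FOC: 66 - q_F - 2q_K = 0, so q_K(q_F) = (66 - q_F)/2.
Flint substitutes q_K(q_F) into its own profit: π_F = q_F(71 - q_F - (66 - q_F)/2) - 5q_F = (38 - (1/2)q_F)q_F - 5q_F.
Leader FOC: 33 - q_F = 0, so q_F = 33.
Then q_K = (66 - 33)/2 = 33/2.

33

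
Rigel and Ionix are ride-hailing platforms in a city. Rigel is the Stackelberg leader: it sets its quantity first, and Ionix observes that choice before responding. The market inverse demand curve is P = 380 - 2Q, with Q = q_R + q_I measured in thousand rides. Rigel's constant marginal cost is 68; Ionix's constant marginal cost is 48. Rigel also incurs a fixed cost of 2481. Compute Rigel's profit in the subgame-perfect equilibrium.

2848

Solve by backward induction. Given q_R, the follower Ionix maximises π_I = (380 - 2q_R - 2q_I)q_I - 48q_I.
Setting the follower's marginal profit to zero, 332 - 2q_R - 4q_I = 0, i.e. q_I = (332 - 2q_R)/4.
The leader anticipates this reaction. Substituting into P = 380 - 2Q gives P = 214 - q_R, so π_R = (214 - q_R)q_R - 68q_R.
Maximising: ∂π_R/∂q_R = 146 - 2q_R = 0, giving q_R = 73.
Then q_I = (332 - 2·73)/4 = 93/2.
Price P = 380 - 2·(239/2) = 141.
Rigel's profit: (141 - 68)·73 - 2481 = 2848.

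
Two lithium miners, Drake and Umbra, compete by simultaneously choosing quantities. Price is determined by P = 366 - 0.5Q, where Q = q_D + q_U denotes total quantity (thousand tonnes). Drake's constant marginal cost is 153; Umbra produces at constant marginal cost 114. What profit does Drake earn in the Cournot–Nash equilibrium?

Drake's profit: π_D = (366 - 0.5Q)q_D - (153q_D). Setting ∂π_D/∂q_D = 0: 213 - q_D - (1/2)(q_U) = 0.
Umbra's first-order condition: 252 - q_U - (1/2)(q_D) = 0.
Rearranging gives the reaction functions q_D = (213 - (1/2)q_U) and q_U = (252 - (1/2)q_D).
Substituting one into the other gives q_D = 116 and q_U = 194.
Price P = 366 - (1/2)·310 = 211.
Drake's profit: (211 - 153)·116 = 6728.

6728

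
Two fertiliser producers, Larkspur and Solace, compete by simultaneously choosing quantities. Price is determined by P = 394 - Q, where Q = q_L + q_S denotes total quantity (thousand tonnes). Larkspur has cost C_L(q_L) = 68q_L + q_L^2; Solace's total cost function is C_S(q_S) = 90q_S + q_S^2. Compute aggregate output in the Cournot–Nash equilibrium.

126

Larkspur's profit: π_L = (394 - Q)q_L - (68q_L + q_L²). Setting ∂π_L/∂q_L = 0: 326 - 4q_L - (q_S) = 0.
Solace's first-order condition: 304 - 4q_S - (q_L) = 0.
So q_L = (326 - q_S)/4 and q_S = (304 - q_L)/4.
Substituting one into the other gives q_L = 200/3 and q_S = 178/3.
Total output Q = 200/3 + 178/3 = 126.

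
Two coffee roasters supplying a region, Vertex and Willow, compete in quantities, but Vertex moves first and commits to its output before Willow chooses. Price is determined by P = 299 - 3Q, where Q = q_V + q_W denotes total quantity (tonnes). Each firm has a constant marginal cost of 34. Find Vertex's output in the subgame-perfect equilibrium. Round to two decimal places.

44.17

Solve by backward induction. Given q_V, the follower Willow maximises π_W = (299 - 3q_V - 3q_W)q_W - 34q_W.
Setting the follower's marginal profit to zero, 265 - 3q_V - 6q_W = 0, i.e. q_W = (265 - 3q_V)/6.
The leader anticipates this reaction. Substituting into P = 299 - 3Q gives P = 333/2 - (3/2)q_V, so π_V = (333/2 - (3/2)q_V)q_V - 34q_V.
The leader's first-order condition 265/2 - 3q_V = 0 yields q_V = 265/6.
Then q_W = (265 - 3·(265/6))/6 = 265/12.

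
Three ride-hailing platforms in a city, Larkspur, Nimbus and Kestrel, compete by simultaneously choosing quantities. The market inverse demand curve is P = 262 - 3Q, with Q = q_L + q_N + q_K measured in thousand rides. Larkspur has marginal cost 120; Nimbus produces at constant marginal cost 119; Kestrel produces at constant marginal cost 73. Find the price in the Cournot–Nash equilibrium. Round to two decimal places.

143.50

Larkspur's profit: π_L = (262 - 3Q)q_L - (120q_L). Setting ∂π_L/∂q_L = 0: 142 - 6q_L - 3(q_N + q_K) = 0.
Nimbus's first-order condition: 143 - 6q_N - 3(q_L + q_K) = 0.
Kestrel's profit: π_K = (262 - 3Q)q_K - (73q_K). Setting ∂π_K/∂q_K = 0: 189 - 6q_K - 3(q_L + q_N) = 0.
Adding the 3 conditions: 474 − 6Q − 6Q = 0, i.e. Q = 79/2.
Back-substituting: q_L = (142 − 237/2)/3 = 47/6, q_N = (143 − 237/2)/3 = 49/6, q_K = (189 − 237/2)/3 = 47/2.
Total output Q = 79/2, so price P = 262 - 3·(79/2) = 287/2.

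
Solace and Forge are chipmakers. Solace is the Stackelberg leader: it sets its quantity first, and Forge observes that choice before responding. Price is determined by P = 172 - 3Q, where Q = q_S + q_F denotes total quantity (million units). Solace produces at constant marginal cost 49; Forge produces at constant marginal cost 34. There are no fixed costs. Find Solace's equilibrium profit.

486

The follower Forge best-responds to any q_S: π_F = (172 - 3Q)q_F - 34q_F.
∂π_F/∂q_F = 138 - 3q_S - 6q_F = 0 gives the reaction function q_F = (138 - 3q_S)/6.
The leader anticipates this reaction. Substituting into P = 172 - 3Q gives P = 103 - (3/2)q_S, so π_S = (103 - (3/2)q_S)q_S - 49q_S.
Maximising: ∂π_S/∂q_S = 54 - 3q_S = 0, giving q_S = 18.
Then q_F = (138 - 3·18)/6 = 14.
Price P = 172 - 3·32 = 76.
Solace's profit: (76 - 49)·18 = 486.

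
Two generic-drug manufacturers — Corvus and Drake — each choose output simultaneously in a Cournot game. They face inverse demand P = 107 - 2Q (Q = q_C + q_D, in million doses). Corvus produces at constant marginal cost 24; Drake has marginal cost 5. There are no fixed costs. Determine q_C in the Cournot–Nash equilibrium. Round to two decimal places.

Corvus's profit: π_C = (107 - 2Q)q_C - (24q_C). Setting ∂π_C/∂q_C = 0: 83 - 4q_C - 2(q_D) = 0.
Drake's first-order condition: 102 - 4q_D - 2(q_C) = 0.
Best responses: q_C = (83 - 2q_D)/4, q_D = (102 - 2q_C)/4.
Substituting one into the other gives q_C = 32/3 and q_D = 121/6.

10.67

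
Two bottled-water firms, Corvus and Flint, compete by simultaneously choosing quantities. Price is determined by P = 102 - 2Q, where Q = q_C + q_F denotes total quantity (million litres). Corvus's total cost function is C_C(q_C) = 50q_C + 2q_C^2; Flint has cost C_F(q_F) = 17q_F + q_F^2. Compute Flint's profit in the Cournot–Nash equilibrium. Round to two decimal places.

514.12

Corvus's profit: π_C = (102 - 2Q)q_C - (50q_C + 2q_C²). Setting ∂π_C/∂q_C = 0: 52 - 8q_C - 2(q_F) = 0.
Flint's first-order condition: 85 - 6q_F - 2(q_C) = 0.
Best responses: q_C = (52 - 2q_F)/8, q_F = (85 - 2q_C)/6.
Solving the pair: q_C = 71/22, q_F = 144/11.
Price P = 102 - 2·(359/22) = 763/11.
Flint's profit: (763/11)·(144/11) - 17·(144/11) - (144/11)² = 514.1157.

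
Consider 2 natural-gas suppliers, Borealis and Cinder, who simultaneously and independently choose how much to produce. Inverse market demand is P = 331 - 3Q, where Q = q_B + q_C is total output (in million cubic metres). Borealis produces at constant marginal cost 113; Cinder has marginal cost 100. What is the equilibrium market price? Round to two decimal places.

Borealis's profit: π_B = (331 - 3Q)q_B - (113q_B). Setting ∂π_B/∂q_B = 0: 218 - 6q_B - 3(q_C) = 0.
Cinder's first-order condition: 231 - 6q_C - 3(q_B) = 0.
So q_B = (218 - 3q_C)/6 and q_C = (231 - 3q_B)/6.
Solving the pair: q_B = 205/9, q_C = 244/9.
Total output Q = 449/9, so price P = 331 - 3·(449/9) = 544/3.

181.33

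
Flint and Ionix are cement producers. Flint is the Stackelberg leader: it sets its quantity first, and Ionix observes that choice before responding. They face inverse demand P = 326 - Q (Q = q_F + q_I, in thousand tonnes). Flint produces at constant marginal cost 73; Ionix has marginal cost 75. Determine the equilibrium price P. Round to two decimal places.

The follower Ionix best-responds to any q_F: π_I = (326 - Q)q_I - 75q_I.
Setting the follower's marginal profit to zero, 251 - q_F - 2q_I = 0, i.e. q_I = (251 - q_F)/2.
The leader anticipates this reaction. Substituting into P = 326 - Q gives P = 401/2 - (1/2)q_F, so π_F = (401/2 - (1/2)q_F)q_F - 73q_F.
The leader's first-order condition 255/2 - q_F = 0 yields q_F = 255/2.
Then q_I = (251 - 255/2)/2 = 247/4.
Total output Q = 757/4, so price P = 326 - 757/4 = 547/4.

136.75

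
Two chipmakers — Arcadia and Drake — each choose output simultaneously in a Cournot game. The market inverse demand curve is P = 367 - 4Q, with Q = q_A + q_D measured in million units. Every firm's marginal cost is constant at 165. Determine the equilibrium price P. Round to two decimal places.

A representative firm's profit is π_i = q_i(367 - 4Q) - 165q_i.
First-order condition (treating rivals' output as given): 202 - 8q_i - 4q_j = 0.
By symmetry each firm produces the same amount; substituting q_j = q_i yields q_i = 202/12 = 101/6.
Total output Q = 101/3, so price P = 367 - 4·(101/3) = 697/3.

232.33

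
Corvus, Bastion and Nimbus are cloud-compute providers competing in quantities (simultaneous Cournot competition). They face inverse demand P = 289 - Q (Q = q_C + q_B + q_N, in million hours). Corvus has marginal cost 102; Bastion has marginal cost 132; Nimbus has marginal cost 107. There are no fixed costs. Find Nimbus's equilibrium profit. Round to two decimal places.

2550.25

Corvus's profit: π_C = (289 - Q)q_C - (102q_C). Setting ∂π_C/∂q_C = 0: 187 - 2q_C - (q_B + q_N) = 0.
Bastion's first-order condition: 157 - 2q_B - (q_C + q_N) = 0.
Nimbus's profit: π_N = (289 - Q)q_N - (107q_N). Setting ∂π_N/∂q_N = 0: 182 - 2q_N - (q_C + q_B) = 0.
Summing all 3 equations gives 526 − 4Q = 0, hence Q = 263/2.
Back-substituting: q_C = (187 − 263/2) = 111/2, q_B = (157 − 263/2) = 51/2, q_N = (182 − 263/2) = 101/2.
Price P = 289 - 263/2 = 315/2.
Nimbus's profit: (315/2 - 107)·(101/2) = 2550.2500.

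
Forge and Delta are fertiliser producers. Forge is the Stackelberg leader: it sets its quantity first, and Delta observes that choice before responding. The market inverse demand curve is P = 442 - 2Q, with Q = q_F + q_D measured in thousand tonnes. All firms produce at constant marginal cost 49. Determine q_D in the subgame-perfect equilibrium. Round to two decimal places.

The follower Delta best-responds to any q_F: π_D = (442 - 2Q)q_D - 49q_D.
Follower FOC: 393 - 2q_F - 4q_D = 0, so q_D(q_F) = (393 - 2q_F)/4.
The leader anticipates this reaction. Substituting into P = 442 - 2Q gives P = 491/2 - q_F, so π_F = (491/2 - q_F)q_F - 49q_F.
Leader FOC: 393/2 - 2q_F = 0, so q_F = 393/4.
Then q_D = (393 - 2·(393/4))/4 = 393/8.

49.13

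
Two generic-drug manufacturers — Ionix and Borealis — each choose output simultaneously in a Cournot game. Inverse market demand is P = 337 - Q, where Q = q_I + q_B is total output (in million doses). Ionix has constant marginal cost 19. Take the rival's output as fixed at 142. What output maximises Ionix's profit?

With the rival's output fixed at 142, Ionix's profit is π_I = (337 - 142 - q_I)q_I - (19q_I) = (195 - q_I)q_I - (19q_I).
∂π_I/∂q_I = 176 - 2q_I = 0, so q_I = 88.

88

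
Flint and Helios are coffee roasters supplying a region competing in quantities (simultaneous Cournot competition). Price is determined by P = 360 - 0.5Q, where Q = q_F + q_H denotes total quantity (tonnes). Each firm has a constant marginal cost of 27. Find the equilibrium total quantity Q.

444

A representative firm's profit is π_i = q_i(360 - 0.5Q) - 27q_i.
Setting ∂π_i/∂q_i = 0 with rivals' quantities fixed: 333 - q_i - (1/2)q_j = 0.
By symmetry each firm produces the same amount; substituting q_j = q_i yields q_i = 333/(3/2) = 222.
Total output Q = 222 + 222 = 444.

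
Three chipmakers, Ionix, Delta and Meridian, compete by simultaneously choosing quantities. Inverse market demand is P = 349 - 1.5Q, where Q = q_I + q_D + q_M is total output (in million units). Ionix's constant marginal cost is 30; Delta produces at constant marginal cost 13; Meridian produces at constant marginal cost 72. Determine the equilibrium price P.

Ionix's profit: π_I = (349 - 1.5Q)q_I - (30q_I). Setting ∂π_I/∂q_I = 0: 319 - 3q_I - (3/2)(q_D + q_M) = 0.
Delta's first-order condition: 336 - 3q_D - (3/2)(q_I + q_M) = 0.
Meridian's profit: π_M = (349 - 1.5Q)q_M - (72q_M). Setting ∂π_M/∂q_M = 0: 277 - 3q_M - (3/2)(q_I + q_D) = 0.
Adding the 3 conditions: 932 − 3Q − 3Q = 0, i.e. Q = 466/3.
Back-substituting: q_I = (319 − 233)/(3/2) = 172/3, q_D = (336 − 233)/(3/2) = 206/3, q_M = (277 − 233)/(3/2) = 88/3.
Total output Q = 466/3, so price P = 349 - (3/2)·(466/3) = 116.

116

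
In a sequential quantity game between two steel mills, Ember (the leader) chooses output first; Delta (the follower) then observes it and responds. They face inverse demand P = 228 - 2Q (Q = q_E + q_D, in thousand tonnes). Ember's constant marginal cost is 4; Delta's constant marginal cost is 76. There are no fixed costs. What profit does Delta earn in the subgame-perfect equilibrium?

2

Solve by backward induction. Given q_E, the follower Delta maximises π_D = (228 - 2q_E - 2q_D)q_D - 76q_D.
∂π_D/∂q_D = 152 - 2q_E - 4q_D = 0 gives the reaction function q_D = (152 - 2q_E)/4.
The leader anticipates this reaction. Substituting into P = 228 - 2Q gives P = 152 - q_E, so π_E = (152 - q_E)q_E - 4q_E.
Maximising: ∂π_E/∂q_E = 148 - 2q_E = 0, giving q_E = 74.
Then q_D = (152 - 2·74)/4 = 1.
Price P = 228 - 2·75 = 78.
Delta's profit: (78 - 76)·1 = 2.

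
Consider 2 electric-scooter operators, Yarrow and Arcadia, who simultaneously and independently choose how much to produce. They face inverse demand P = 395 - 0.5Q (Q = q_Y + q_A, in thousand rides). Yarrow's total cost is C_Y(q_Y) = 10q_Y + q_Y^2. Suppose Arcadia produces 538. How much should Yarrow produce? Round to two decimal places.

With the rival's output fixed at 538, Yarrow's profit is π_Y = (395 - (1/2)·538 - (1/2)q_Y)q_Y - (10q_Y + q_Y²) = (126 - (1/2)q_Y)q_Y - (10q_Y + q_Y²).
∂π_Y/∂q_Y = 116 - 3q_Y = 0, so q_Y = 116/3.

38.67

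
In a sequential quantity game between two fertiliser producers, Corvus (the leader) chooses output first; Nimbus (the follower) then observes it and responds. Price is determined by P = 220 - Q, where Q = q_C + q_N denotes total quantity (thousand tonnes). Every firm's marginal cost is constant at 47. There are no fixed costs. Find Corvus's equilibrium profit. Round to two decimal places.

The follower Nimbus best-responds to any q_C: π_N = (220 - Q)q_N - 47q_N.
Follower FOC: 173 - q_C - 2q_N = 0, so q_N(q_C) = (173 - q_C)/2.
Corvus substitutes q_N(q_C) into its own profit: π_C = q_C(220 - q_C - (173 - q_C)/2) - 47q_C = (267/2 - (1/2)q_C)q_C - 47q_C.
The leader's first-order condition 173/2 - q_C = 0 yields q_C = 173/2.
Then q_N = (173 - 173/2)/2 = 173/4.
Price P = 220 - 519/4 = 361/4.
Corvus's profit: (361/4 - 47)·(173/2) = 3741.1250.

3741.13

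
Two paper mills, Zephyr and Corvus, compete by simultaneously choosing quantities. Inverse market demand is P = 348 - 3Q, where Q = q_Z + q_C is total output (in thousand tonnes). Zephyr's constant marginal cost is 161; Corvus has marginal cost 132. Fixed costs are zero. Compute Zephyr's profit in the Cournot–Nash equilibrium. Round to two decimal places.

Zephyr's profit: π_Z = (348 - 3Q)q_Z - (161q_Z). Setting ∂π_Z/∂q_Z = 0: 187 - 6q_Z - 3(q_C) = 0.
Corvus's first-order condition: 216 - 6q_C - 3(q_Z) = 0.
Best responses: q_Z = (187 - 3q_C)/6, q_C = (216 - 3q_Z)/6.
Substituting one into the other gives q_Z = 158/9 and q_C = 245/9.
Price P = 348 - 3·(403/9) = 641/3.
Zephyr's profit: (641/3 - 161)·(158/9) = 924.5926.

924.59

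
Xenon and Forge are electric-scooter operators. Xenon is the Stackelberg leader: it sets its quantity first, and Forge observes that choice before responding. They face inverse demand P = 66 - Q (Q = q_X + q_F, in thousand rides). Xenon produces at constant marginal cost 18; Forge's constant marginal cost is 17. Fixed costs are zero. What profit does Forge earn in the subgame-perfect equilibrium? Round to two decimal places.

162.56

Solve by backward induction. Given q_X, the follower Forge maximises π_F = (66 - q_X - q_F)q_F - 17q_F.
Follower FOC: 49 - q_X - 2q_F = 0, so q_F(q_X) = (49 - q_X)/2.
The leader anticipates this reaction. Substituting into P = 66 - Q gives P = 83/2 - (1/2)q_X, so π_X = (83/2 - (1/2)q_X)q_X - 18q_X.
The leader's first-order condition 47/2 - q_X = 0 yields q_X = 47/2.
Then q_F = (49 - 47/2)/2 = 51/4.
Price P = 66 - 145/4 = 119/4.
Forge's profit: (119/4 - 17)·(51/4) = 162.5625.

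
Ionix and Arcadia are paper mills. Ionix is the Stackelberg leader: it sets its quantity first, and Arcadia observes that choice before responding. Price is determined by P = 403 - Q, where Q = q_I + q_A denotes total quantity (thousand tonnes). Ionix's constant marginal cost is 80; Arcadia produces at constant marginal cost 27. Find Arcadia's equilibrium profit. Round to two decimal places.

14520.25

The follower Arcadia best-responds to any q_I: π_A = (403 - Q)q_A - 27q_A.
Setting the follower's marginal profit to zero, 376 - q_I - 2q_A = 0, i.e. q_A = (376 - q_I)/2.
Ionix substitutes q_A(q_I) into its own profit: π_I = q_I(403 - q_I - (376 - q_I)/2) - 80q_I = (215 - (1/2)q_I)q_I - 80q_I.
Leader FOC: 135 - q_I = 0, so q_I = 135.
Then q_A = (376 - 135)/2 = 241/2.
Price P = 403 - 511/2 = 295/2.
Arcadia's profit: (295/2 - 27)·(241/2) = 14520.2500.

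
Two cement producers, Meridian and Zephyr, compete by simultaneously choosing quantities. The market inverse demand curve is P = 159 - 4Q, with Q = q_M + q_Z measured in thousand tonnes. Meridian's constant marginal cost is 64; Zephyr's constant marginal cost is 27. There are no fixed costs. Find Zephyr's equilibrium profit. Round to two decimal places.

Meridian's profit: π_M = (159 - 4Q)q_M - (64q_M). Setting ∂π_M/∂q_M = 0: 95 - 8q_M - 4(q_Z) = 0.
Zephyr's first-order condition: 132 - 8q_Z - 4(q_M) = 0.
Rearranging gives the reaction functions q_M = (95 - 4q_Z)/8 and q_Z = (132 - 4q_M)/8.
Solving the pair: q_M = 29/6, q_Z = 169/12.
Price P = 159 - 4·(227/12) = 250/3.
Zephyr's profit: (250/3 - 27)·(169/12) = 793.3611.

793.36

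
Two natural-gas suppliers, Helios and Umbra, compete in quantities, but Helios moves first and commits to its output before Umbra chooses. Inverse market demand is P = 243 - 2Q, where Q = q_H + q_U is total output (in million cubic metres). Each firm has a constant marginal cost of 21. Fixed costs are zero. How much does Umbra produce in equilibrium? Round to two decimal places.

27.75

The follower Umbra best-responds to any q_H: π_U = (243 - 2Q)q_U - 21q_U.
Follower FOC: 222 - 2q_H - 4q_U = 0, so q_U(q_H) = (222 - 2q_H)/4.
Helios substitutes q_U(q_H) into its own profit: π_H = q_H(243 - 2q_H - (222 - 2q_H)/2) - 21q_H = (132 - q_H)q_H - 21q_H.
Leader FOC: 111 - 2q_H = 0, so q_H = 111/2.
Then q_U = (222 - 2·(111/2))/4 = 111/4.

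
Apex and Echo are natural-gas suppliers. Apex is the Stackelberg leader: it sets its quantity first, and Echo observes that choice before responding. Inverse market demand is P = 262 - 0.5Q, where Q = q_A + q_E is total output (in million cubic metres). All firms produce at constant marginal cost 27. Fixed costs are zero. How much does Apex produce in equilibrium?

The follower Echo best-responds to any q_A: π_E = (262 - 0.5Q)q_E - 27q_E.
Setting the follower's marginal profit to zero, 235 - (1/2)q_A - q_E = 0, i.e. q_E = (235 - (1/2)q_A).
Apex substitutes q_E(q_A) into its own profit: π_A = q_A(262 - (1/2)q_A - (235 - (1/2)q_A)/2) - 27q_A = (289/2 - (1/4)q_A)q_A - 27q_A.
Leader FOC: 235/2 - (1/2)q_A = 0, so q_A = 235.
Then q_E = (235 - (1/2)·235) = 235/2.

235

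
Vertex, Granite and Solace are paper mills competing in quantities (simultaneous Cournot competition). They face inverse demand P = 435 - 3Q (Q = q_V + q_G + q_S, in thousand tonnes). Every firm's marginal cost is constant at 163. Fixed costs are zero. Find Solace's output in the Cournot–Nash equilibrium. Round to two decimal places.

A representative firm's profit is π_i = q_i(435 - 3Q) - 163q_i.
Setting ∂π_i/∂q_i = 0 with rivals' quantities fixed: 272 - 6q_i - 3·Σ_{j≠i} q_j = 0.
With identical firms every q_j equals q_i, so Σ_{j≠i} q_j = 2q_i and 272 = 12q_i, giving q_i = 68/3.

22.67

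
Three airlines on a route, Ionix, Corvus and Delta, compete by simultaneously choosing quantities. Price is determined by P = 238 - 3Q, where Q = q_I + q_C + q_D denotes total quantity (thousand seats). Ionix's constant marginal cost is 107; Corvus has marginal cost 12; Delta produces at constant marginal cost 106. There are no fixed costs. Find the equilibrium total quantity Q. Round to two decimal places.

Ionix's profit: π_I = (238 - 3Q)q_I - (107q_I). Setting ∂π_I/∂q_I = 0: 131 - 6q_I - 3(q_C + q_D) = 0.
Corvus's profit: π_C = (238 - 3Q)q_C - (12q_C). Setting ∂π_C/∂q_C = 0: 226 - 6q_C - 3(q_I + q_D) = 0.
Delta's first-order condition: 132 - 6q_D - 3(q_I + q_C) = 0.
Adding the 3 first-order conditions: 489 − 12Q = 0, so Q = 163/4.
Back-substituting: q_I = (131 − 489/4)/3 = 35/12, q_C = (226 − 489/4)/3 = 415/12, q_D = (132 − 489/4)/3 = 13/4.
Total output Q = 35/12 + 415/12 + 13/4 = 163/4.

40.75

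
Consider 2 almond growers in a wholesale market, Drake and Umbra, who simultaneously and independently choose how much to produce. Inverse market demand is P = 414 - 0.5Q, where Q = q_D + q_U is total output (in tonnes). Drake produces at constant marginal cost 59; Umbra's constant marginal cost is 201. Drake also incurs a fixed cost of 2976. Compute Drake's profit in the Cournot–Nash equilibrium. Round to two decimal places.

Drake's profit: π_D = (414 - 0.5Q)q_D - (59q_D). Setting ∂π_D/∂q_D = 0: 355 - q_D - (1/2)(q_U) = 0.
Umbra's first-order condition: 213 - q_U - (1/2)(q_D) = 0.
Rearranging gives the reaction functions q_D = (355 - (1/2)q_U) and q_U = (213 - (1/2)q_D).
Substituting one into the other gives q_D = 994/3 and q_U = 142/3.
Price P = 414 - (1/2)·(1136/3) = 674/3.
Drake's profit: (674/3 - 59)·(994/3) - 2976 = 51914.8889.

51914.89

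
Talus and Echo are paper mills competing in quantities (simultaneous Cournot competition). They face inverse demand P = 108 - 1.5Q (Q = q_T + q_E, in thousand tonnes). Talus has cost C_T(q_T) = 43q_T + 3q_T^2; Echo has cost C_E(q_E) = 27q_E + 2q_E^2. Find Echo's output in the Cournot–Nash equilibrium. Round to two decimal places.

Talus's profit: π_T = (108 - 1.5Q)q_T - (43q_T + 3q_T²). Setting ∂π_T/∂q_T = 0: 65 - 9q_T - (3/2)(q_E) = 0.
Echo's first-order condition: 81 - 7q_E - (3/2)(q_T) = 0.
Best responses: q_T = (65 - (3/2)q_E)/9, q_E = (81 - (3/2)q_T)/7.
Solving the pair: q_T = 5.4897, q_E = 842/81.

10.40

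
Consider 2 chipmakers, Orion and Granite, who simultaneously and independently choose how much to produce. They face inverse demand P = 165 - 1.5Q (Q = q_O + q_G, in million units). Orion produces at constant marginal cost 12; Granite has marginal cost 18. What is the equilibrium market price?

Orion's profit: π_O = (165 - 1.5Q)q_O - (12q_O). Setting ∂π_O/∂q_O = 0: 153 - 3q_O - (3/2)(q_G) = 0.
Granite's first-order condition: 147 - 3q_G - (3/2)(q_O) = 0.
Rearranging gives the reaction functions q_O = (153 - (3/2)q_G)/3 and q_G = (147 - (3/2)q_O)/3.
Substituting one into the other gives q_O = 106/3 and q_G = 94/3.
Total output Q = 200/3, so price P = 165 - (3/2)·(200/3) = 65.

65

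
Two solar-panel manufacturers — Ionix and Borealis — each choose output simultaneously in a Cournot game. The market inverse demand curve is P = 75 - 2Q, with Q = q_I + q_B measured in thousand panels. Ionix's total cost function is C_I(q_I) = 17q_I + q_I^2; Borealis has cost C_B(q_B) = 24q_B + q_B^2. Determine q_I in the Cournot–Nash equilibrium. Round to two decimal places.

7.69

Ionix's profit: π_I = (75 - 2Q)q_I - (17q_I + q_I²). Setting ∂π_I/∂q_I = 0: 58 - 6q_I - 2(q_B) = 0.
Borealis's profit: π_B = (75 - 2Q)q_B - (24q_B + q_B²). Setting ∂π_B/∂q_B = 0: 51 - 6q_B - 2(q_I) = 0.
Rearranging gives the reaction functions q_I = (58 - 2q_B)/6 and q_B = (51 - 2q_I)/6.
Substituting one into the other gives q_I = 123/16 and q_B = 95/16.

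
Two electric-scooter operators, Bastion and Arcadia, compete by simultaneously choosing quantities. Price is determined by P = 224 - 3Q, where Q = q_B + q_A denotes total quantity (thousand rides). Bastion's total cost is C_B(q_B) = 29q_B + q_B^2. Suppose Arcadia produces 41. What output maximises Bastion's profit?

With the rival's output fixed at 41, Bastion's profit is π_B = (224 - 3·41 - 3q_B)q_B - (29q_B + q_B²) = (101 - 3q_B)q_B - (29q_B + q_B²).
∂π_B/∂q_B = 72 - 8q_B = 0, so q_B = 9.

9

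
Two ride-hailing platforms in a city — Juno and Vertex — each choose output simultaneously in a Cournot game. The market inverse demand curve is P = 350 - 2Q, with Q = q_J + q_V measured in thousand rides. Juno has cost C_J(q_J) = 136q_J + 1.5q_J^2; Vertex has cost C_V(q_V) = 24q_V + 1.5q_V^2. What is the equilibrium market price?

230

Juno's profit: π_J = (350 - 2Q)q_J - (136q_J + (3/2)q_J²). Setting ∂π_J/∂q_J = 0: 214 - 7q_J - 2(q_V) = 0.
Vertex's profit: π_V = (350 - 2Q)q_V - (24q_V + (3/2)q_V²). Setting ∂π_V/∂q_V = 0: 326 - 7q_V - 2(q_J) = 0.
Rearranging gives the reaction functions q_J = (214 - 2q_V)/7 and q_V = (326 - 2q_J)/7.
Substituting one into the other gives q_J = 94/5 and q_V = 206/5.
Total output Q = 60, so price P = 350 - 2·60 = 230.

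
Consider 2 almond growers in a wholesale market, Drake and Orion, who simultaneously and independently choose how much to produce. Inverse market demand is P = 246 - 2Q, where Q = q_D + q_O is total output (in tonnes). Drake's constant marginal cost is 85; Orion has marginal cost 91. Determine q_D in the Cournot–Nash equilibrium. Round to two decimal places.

Drake's profit: π_D = (246 - 2Q)q_D - (85q_D). Setting ∂π_D/∂q_D = 0: 161 - 4q_D - 2(q_O) = 0.
Orion's first-order condition: 155 - 4q_O - 2(q_D) = 0.
Rearranging gives the reaction functions q_D = (161 - 2q_O)/4 and q_O = (155 - 2q_D)/4.
Substituting one into the other gives q_D = 167/6 and q_O = 149/6.

27.83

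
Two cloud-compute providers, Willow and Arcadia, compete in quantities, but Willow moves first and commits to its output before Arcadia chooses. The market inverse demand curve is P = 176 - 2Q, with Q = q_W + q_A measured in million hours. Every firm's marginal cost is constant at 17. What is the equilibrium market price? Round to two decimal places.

56.75

The follower Arcadia best-responds to any q_W: π_A = (176 - 2Q)q_A - 17q_A.
Follower FOC: 159 - 2q_W - 4q_A = 0, so q_A(q_W) = (159 - 2q_W)/4.
The leader anticipates this reaction. Substituting into P = 176 - 2Q gives P = 193/2 - q_W, so π_W = (193/2 - q_W)q_W - 17q_W.
Maximising: ∂π_W/∂q_W = 159/2 - 2q_W = 0, giving q_W = 159/4.
Then q_A = (159 - 2·(159/4))/4 = 159/8.
Total output Q = 477/8, so price P = 176 - 2·(477/8) = 227/4.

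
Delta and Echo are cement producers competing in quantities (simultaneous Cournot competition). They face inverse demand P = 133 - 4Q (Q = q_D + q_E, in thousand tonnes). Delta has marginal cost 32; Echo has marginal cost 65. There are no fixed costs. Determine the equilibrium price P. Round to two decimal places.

Delta's profit: π_D = (133 - 4Q)q_D - (32q_D). Setting ∂π_D/∂q_D = 0: 101 - 8q_D - 4(q_E) = 0.
Echo's profit: π_E = (133 - 4Q)q_E - (65q_E). Setting ∂π_E/∂q_E = 0: 68 - 8q_E - 4(q_D) = 0.
Rearranging gives the reaction functions q_D = (101 - 4q_E)/8 and q_E = (68 - 4q_D)/8.
Solving the pair: q_D = 67/6, q_E = 35/12.
Total output Q = 169/12, so price P = 133 - 4·(169/12) = 230/3.

76.67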